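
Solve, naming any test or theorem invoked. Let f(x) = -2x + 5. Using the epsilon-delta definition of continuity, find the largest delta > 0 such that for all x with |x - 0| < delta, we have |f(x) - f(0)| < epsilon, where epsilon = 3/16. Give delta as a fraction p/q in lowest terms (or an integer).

We compute f(0) = -2*(0) + 5 = 5.
|f(x) - f(0)| = |-2x + 5 - (5)| = |-2(x - 0)| = 2|x - 0|.
We need 2|x - 0| < 3/16, i.e. |x - 0| < 3/16 / 2 = 3/32.
So any delta <= 3/32 works. Conversely, if delta > 3/32, then x = 0 + 3/32 satisfies |x - 0| = 3/32 < delta but |f(x) - f(0)| = 2 * 3/32 = 3/16, which is not < 3/16; so no larger delta works.
Hence the largest such delta is 3/32.

3/32


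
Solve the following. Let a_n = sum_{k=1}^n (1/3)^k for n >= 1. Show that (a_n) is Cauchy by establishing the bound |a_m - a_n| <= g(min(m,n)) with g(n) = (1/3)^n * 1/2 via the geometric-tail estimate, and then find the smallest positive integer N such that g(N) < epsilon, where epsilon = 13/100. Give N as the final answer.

For m > n >= 1: |a_m - a_n| = sum_{k=n+1}^m (1/3)^k < sum_{k=n+1}^infinity (1/3)^k = (1/3)^(n+1) / (1 - 1/3) = (1/3)^n * (1/3) * (3/2) = (1/3)^n * 1/2.
So g(n) = (1/3)^n / 2. Since g(n) -> 0, (a_n) is Cauchy.
Now solve g(N) < 13/100: (1/3)^N / 2 < 13/100 <=> 3^N > 1 / (2 * 13/100) = 50/13.
Check powers of 3: 3^1 = 3 <= 50/13, 3^2 = 9 > 50/13.
So the smallest such N is 2. Check: g(2) = 1/(2 * 9) = 1/18 < 13/100.

2


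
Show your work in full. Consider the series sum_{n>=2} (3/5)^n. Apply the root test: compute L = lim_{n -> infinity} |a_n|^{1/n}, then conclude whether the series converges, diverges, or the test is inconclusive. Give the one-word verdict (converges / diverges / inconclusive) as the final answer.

Let a_n denote the general term. Form |a_n|^(1/n) and simplify:
|a_n|^(1/n) = 3/5
Take the limit as n -> infinity: L = 3/5.
Since L = 3/5 < 1, the root test implies convergence.

converges


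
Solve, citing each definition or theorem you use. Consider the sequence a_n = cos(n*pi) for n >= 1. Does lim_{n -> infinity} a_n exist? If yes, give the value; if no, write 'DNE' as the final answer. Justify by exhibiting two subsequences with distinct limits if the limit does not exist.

Examine the behaviour of a_n along subsequences.
cos(n*pi) = (-1)^n, so a_n = (-1)^n. a_{2k} = 1 -> 1. a_{2k+1} = -1 -> -1.
Since these two subsequential limits are 1 and -1, distinct, the full sequence cannot converge (a convergent sequence has all subsequences tending to the same limit). So lim a_n does not exist.

DNE


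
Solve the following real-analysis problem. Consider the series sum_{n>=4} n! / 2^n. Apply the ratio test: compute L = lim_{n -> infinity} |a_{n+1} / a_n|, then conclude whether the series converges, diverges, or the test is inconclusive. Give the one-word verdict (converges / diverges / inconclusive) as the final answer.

Let a_n denote the general term. Form the ratio a_{n+1}/a_n and simplify:
a_{n+1}/a_n = n/2 + 1/2
Take the limit as n -> infinity: L = infinity.
Since L = infinity > 1 (or L = infinity), the ratio test implies the series diverges.

diverges


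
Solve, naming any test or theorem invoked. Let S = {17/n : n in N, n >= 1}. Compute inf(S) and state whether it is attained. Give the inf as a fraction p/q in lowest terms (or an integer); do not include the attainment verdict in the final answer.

Analysis:
- Values: 17, 17/2, 17/3, 17/4, ... strictly decreasing.
- The maximum is 17 (n=1); sup = 17 (attained).
- The set is bounded below by 0; 17/n -> 0 so 0 is the greatest lower bound.
- 0 is not in the set, so inf = 0 is not attained.
Conclusion: inf(S) = 0, not attained in S.

0


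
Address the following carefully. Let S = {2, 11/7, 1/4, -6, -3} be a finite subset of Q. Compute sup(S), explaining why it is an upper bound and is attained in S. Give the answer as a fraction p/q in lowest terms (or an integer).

S is finite, so sup(S) = max(S).
Sorted decreasing:
2, 11/7, 1/4, -3, -6
The extremum is 2.
For every x in S, x <= 2. And 2 is in S, so it is attained.
Therefore sup(S) = 2.

2


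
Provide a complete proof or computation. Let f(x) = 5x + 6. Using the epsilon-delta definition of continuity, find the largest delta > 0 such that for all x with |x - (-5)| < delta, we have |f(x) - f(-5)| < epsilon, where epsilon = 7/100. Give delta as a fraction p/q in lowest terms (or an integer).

We compute f(-5) = 5*(-5) + 6 = -19.
|f(x) - f(-5)| = |5x + 6 - (-19)| = |5(x - (-5))| = 5|x - (-5)|.
We need 5|x - (-5)| < 7/100, i.e. |x - (-5)| < 7/100 / 5 = 7/500.
So any delta <= 7/500 works. Conversely, if delta > 7/500, then x = -5 + 7/500 satisfies |x - (-5)| = 7/500 < delta but |f(x) - f(-5)| = 5 * 7/500 = 7/100, which is not < 7/100; so no larger delta works.
Hence the largest such delta is 7/500.

7/500


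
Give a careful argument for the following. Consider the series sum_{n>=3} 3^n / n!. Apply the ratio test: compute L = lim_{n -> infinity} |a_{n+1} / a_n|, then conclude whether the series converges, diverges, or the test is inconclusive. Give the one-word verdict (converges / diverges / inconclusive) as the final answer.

Let a_n denote the general term. Form the ratio a_{n+1}/a_n and simplify:
a_{n+1}/a_n = 3/(n + 1)
Take the limit as n -> infinity: L = 0.
Since L = 0 < 1, the ratio test implies the series converges.

converges


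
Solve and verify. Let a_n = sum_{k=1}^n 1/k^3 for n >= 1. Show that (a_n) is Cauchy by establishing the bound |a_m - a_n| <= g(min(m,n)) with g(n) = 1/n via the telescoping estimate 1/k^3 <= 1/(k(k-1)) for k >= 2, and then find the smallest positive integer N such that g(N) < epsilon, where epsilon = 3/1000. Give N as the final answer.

For m > n >= 1: |a_m - a_n| = sum_{k=n+1}^m 1/k^3.
Use 1/k^3 <= 1/(k(k-1)) = 1/(k-1) - 1/k for k >= 2 (which holds since k^3 >= k^2 >= k(k-1) for k >= 2):
sum_{k=n+1}^m 1/k^3 <= sum_{k=n+1}^m (1/(k-1) - 1/k) = 1/n - 1/m <= 1/n.
By symmetry the same bound holds with n,m swapped, so |a_m - a_n| <= 1/min(m,n) = g(min(m,n)). Since g(n) -> 0, (a_n) is Cauchy.
Now solve g(N) < 3/1000: 1/N < 3/1000 <=> N > 1/(3/1000) = 1000/3.
The smallest integer strictly greater than 1000/3 is N = 334.
Check: g(334) = 1/334 < 3/1000; g(333) = 1/333 >= 3/1000. So N = 334.

334


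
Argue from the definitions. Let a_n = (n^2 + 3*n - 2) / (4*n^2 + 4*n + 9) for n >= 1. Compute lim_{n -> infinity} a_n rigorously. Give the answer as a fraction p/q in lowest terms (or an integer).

Divide numerator and denominator by n^2, the highest power:
numerator / n^2 = 1 + 3/n - 2/n^2
denominator / n^2 = 4 + 4/n + 9/n^2
As n -> infinity, all terms of the form c/n^k (k >= 1) tend to 0.
So numerator / n^2 -> 1 and denominator / n^2 -> 4.
Therefore lim a_n = 1/4.

1/4


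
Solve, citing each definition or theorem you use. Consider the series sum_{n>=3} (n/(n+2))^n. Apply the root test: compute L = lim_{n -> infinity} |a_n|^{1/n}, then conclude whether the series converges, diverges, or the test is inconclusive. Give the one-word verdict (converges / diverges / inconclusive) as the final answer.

Let a_n denote the general term. Form |a_n|^(1/n) and simplify:
|a_n|^(1/n) = n/(n + 2)
Take the limit as n -> infinity: L = 1.
Since L = 1, the root test is inconclusive. (In fact a_n = (n/(n+2))^n -> e^(-2) != 0, so the nth-term test shows divergence; but the root test itself gives no conclusion.)

inconclusive


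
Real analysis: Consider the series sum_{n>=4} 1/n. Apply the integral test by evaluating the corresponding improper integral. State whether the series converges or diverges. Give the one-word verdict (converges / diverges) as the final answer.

Let f(x) = 1/x. Then f is positive, continuous, and decreasing on [4, infinity), so the integral test applies.
Compute the improper integral int_{4}^infinity f(x) dx:
  antiderivative F(x) = log(x).
  As x -> infinity, log(x) -> infinity.
  So int = infinity - log(4) = infinity. By the integral test, the series diverges.

diverges


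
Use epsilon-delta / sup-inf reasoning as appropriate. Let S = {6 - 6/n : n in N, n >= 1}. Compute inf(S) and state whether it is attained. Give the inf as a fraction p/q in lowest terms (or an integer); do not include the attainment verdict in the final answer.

Analysis:
- Values: 0, 3, 4, 9/2, ... strictly increasing.
- Minimum is 0 (n=1); inf = 0 (attained).
- 6 - 6/n -> 6 from below; sup = 6, not attained.
Conclusion: inf(S) = 0, attained in S.

0


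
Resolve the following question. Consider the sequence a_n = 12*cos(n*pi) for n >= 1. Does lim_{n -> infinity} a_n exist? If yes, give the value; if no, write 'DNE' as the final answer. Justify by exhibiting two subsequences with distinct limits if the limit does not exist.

Examine the behaviour of a_n along subsequences.
cos(n*pi) = (-1)^n, so a_n = 12*(-1)^n. a_{2k} = 12 -> 12. a_{2k+1} = -12 -> -12.
Since these two subsequential limits are 12 and -12, distinct, the full sequence cannot converge (a convergent sequence has all subsequences tending to the same limit). So lim a_n does not exist.

DNE


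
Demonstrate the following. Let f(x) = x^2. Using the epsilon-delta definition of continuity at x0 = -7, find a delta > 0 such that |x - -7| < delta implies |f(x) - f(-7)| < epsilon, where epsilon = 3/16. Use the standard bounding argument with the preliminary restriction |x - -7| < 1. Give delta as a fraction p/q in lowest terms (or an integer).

Factor: |x^2 - (-7)^2| = |x - -7| * |x + -7|.
Impose |x - -7| < 1 first. Then |x + -7| = |(x - -7) + 2*(-7)| <= |x - -7| + 2*|-7| < 1 + 14 = 15.
So |x^2 - (-7)^2| < delta * 15.
We need delta * 15 <= 3/16, i.e. delta <= 3/16/15 = 1/80.
Since 1/80 < 1, this is tighter than 1; take delta = 1/80.
So delta = 1/80 works.

1/80


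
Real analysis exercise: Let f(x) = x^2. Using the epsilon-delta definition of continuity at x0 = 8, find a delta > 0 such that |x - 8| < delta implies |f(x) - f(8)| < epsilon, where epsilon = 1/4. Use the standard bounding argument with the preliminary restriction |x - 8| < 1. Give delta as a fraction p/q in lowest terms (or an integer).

Factor: |x^2 - (8)^2| = |x - 8| * |x + 8|.
Impose |x - 8| < 1 first. Then |x + 8| = |(x - 8) + 2*(8)| <= |x - 8| + 2*|8| < 1 + 16 = 17.
So |x^2 - (8)^2| < delta * 17.
We need delta * 17 <= 1/4, i.e. delta <= 1/4/17 = 1/68.
Since 1/68 < 1, this is tighter than 1; take delta = 1/68.
So delta = 1/68 works.

1/68


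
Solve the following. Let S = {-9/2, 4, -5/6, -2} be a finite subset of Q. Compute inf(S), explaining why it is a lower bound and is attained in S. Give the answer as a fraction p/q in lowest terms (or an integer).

S is finite, so inf(S) = min(S).
Sorted increasing:
-9/2, -2, -5/6, 4
The extremum is -9/2.
For every x in S, x >= -9/2. And -9/2 is in S, so it is attained.
Therefore inf(S) = -9/2.

-9/2


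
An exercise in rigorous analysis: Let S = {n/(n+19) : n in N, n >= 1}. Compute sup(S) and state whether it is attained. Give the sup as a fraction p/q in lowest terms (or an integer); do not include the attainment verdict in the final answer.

Analysis:
- Values: 1/20, 2/21, 3/22, 4/23, ... strictly increasing.
- Minimum is 1/20 (n=1); inf = 1/20 (attained).
- n/(n+19) = 1 - 19/(n+19) -> 1 from below as n -> infinity, and never equals 1.
- So sup = 1 (not attained).
Conclusion: sup(S) = 1, not attained in S.

1


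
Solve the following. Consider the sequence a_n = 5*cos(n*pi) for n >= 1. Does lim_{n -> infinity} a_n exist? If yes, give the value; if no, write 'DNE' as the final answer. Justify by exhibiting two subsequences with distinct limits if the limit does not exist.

Examine the behaviour of a_n along subsequences.
cos(n*pi) = (-1)^n, so a_n = 5*(-1)^n. a_{2k} = 5 -> 5. a_{2k+1} = -5 -> -5.
Since these two subsequential limits are 5 and -5, distinct, the full sequence cannot converge (a convergent sequence has all subsequences tending to the same limit). So lim a_n does not exist.

DNE


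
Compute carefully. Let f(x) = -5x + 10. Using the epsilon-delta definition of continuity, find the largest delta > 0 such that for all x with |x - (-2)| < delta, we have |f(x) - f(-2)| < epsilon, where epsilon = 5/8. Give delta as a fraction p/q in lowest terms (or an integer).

We compute f(-2) = -5*(-2) + 10 = 20.
|f(x) - f(-2)| = |-5x + 10 - (20)| = |-5(x - (-2))| = 5|x - (-2)|.
We need 5|x - (-2)| < 5/8, i.e. |x - (-2)| < 5/8 / 5 = 1/8.
So any delta <= 1/8 works. Conversely, if delta > 1/8, then x = -2 + 1/8 satisfies |x - (-2)| = 1/8 < delta but |f(x) - f(-2)| = 5 * 1/8 = 5/8, which is not < 5/8; so no larger delta works.
Hence the largest such delta is 1/8.

1/8


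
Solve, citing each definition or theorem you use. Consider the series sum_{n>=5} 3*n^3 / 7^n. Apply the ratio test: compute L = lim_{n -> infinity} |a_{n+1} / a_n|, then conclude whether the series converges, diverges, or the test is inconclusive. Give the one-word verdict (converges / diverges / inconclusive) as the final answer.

Let a_n denote the general term. Form the ratio a_{n+1}/a_n and simplify:
a_{n+1}/a_n = (n + 1)^3/(7*n^3)
Take the limit as n -> infinity: L = 1/7.
Since L = 1/7 < 1, the ratio test implies the series converges.

converges


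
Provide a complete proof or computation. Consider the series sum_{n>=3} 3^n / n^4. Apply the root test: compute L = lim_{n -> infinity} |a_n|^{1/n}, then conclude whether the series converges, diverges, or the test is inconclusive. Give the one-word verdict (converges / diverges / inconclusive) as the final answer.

Let a_n denote the general term. Form |a_n|^(1/n) and simplify:
|a_n|^(1/n) = 3/n^(4/n)
Take the limit as n -> infinity: L = 3.
Since L = 3 > 1, the root test implies divergence.

diverges


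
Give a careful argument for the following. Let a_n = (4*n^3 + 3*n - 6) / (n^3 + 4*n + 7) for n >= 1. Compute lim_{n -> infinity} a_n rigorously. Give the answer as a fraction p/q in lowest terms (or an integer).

Divide numerator and denominator by n^3, the highest power:
numerator / n^3 = 4 + 3/n^2 - 6/n^3
denominator / n^3 = 1 + 4/n^2 + 7/n^3
As n -> infinity, all terms of the form c/n^k (k >= 1) tend to 0.
So numerator / n^3 -> 4 and denominator / n^3 -> 1.
Therefore lim a_n = 4.

4


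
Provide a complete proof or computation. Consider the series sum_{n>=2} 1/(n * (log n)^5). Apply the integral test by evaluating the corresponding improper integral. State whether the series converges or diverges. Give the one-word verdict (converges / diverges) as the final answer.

Let f(x) = 1/(x*log(x)^5). Then f is positive, continuous, and decreasing on [2, infinity), so the integral test applies.
Compute the improper integral int_{2}^infinity f(x) dx:
  antiderivative F(x) = -1/(4*log(x)^4).
  F(x) -> 0 as x -> infinity.  int = 0 - F(2) = 1/(4*log(2)^4) < infinity. By the integral test, the series converges.

converges


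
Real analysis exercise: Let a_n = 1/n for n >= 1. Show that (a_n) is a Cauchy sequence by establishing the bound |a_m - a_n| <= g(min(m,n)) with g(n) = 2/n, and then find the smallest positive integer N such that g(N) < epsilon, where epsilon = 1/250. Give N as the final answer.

For any m, n >= 1, by the triangle inequality:
|a_m - a_n| = |1/m - 1/n| <= 1/m + 1/n <= 2/min(m,n).
So g(n) = 2/n bounds the Cauchy difference. Since g(n) -> 0, (a_n) is Cauchy.
Now solve g(N) < 1/250: 2/N < 1/250 <=> N > 2 / (1/250) = 500.
The smallest integer strictly greater than 500 is N = 501.
Check: g(501) = 2/501 = 2/501 < 1/250; g(500) = 1/250 >= 1/250. So N = 501.

501


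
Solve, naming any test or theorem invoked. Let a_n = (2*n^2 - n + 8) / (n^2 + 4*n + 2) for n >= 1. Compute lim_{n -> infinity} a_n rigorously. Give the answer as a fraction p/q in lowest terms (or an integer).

Divide numerator and denominator by n^2, the highest power:
numerator / n^2 = 2 - 1/n + 8/n^2
denominator / n^2 = 1 + 4/n + 2/n^2
As n -> infinity, all terms of the form c/n^k (k >= 1) tend to 0.
So numerator / n^2 -> 2 and denominator / n^2 -> 1.
Therefore lim a_n = 2.

2


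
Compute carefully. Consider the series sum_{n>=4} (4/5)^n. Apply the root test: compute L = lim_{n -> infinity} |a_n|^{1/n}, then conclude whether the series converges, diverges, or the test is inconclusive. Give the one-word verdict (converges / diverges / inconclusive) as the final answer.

Let a_n denote the general term. Form |a_n|^(1/n) and simplify:
|a_n|^(1/n) = 4/5
Take the limit as n -> infinity: L = 4/5.
Since L = 4/5 < 1, the root test implies convergence.

converges


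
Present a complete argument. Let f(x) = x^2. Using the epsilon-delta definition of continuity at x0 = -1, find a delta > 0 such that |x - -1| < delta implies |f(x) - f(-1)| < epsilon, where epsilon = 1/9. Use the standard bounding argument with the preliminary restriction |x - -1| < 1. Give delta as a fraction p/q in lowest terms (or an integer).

Factor: |x^2 - (-1)^2| = |x - -1| * |x + -1|.
Impose |x - -1| < 1 first. Then |x + -1| = |(x - -1) + 2*(-1)| <= |x - -1| + 2*|-1| < 1 + 2 = 3.
So |x^2 - (-1)^2| < delta * 3.
We need delta * 3 <= 1/9, i.e. delta <= 1/9/3 = 1/27.
Since 1/27 < 1, this is tighter than 1; take delta = 1/27.
So delta = 1/27 works.

1/27


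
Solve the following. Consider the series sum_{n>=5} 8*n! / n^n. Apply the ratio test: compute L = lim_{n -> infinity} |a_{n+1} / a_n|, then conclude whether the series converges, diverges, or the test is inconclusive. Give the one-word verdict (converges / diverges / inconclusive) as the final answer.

Let a_n denote the general term. Form the ratio a_{n+1}/a_n and simplify:
a_{n+1}/a_n = (n/(n + 1))^n
Take the limit as n -> infinity: L = exp(-1).
Since L = exp(-1) < 1, the ratio test implies the series converges.

converges


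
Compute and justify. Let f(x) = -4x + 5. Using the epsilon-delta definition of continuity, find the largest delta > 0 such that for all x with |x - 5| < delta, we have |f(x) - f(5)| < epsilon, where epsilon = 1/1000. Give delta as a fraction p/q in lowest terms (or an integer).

We compute f(5) = -4*(5) + 5 = -15.
|f(x) - f(5)| = |-4x + 5 - (-15)| = |-4(x - 5)| = 4|x - 5|.
We need 4|x - 5| < 1/1000, i.e. |x - 5| < 1/1000 / 4 = 1/4000.
So any delta <= 1/4000 works. Conversely, if delta > 1/4000, then x = 5 + 1/4000 satisfies |x - 5| = 1/4000 < delta but |f(x) - f(5)| = 4 * 1/4000 = 1/1000, which is not < 1/1000; so no larger delta works.
Hence the largest such delta is 1/4000.

1/4000


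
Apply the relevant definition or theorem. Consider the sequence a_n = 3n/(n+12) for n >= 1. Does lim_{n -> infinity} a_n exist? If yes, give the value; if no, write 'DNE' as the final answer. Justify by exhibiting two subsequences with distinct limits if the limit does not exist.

Examine the behaviour of a_n along subsequences.
Even-n subsequence a_{2k} = 3(2k)/(2k+12) -> 3. Odd-n subsequence a_{2k+1} = 3(2k+1)/(2k+13) -> 3. Both tend to 3, which suggests the limit is 3; verify directly.
|a_n - 3| = |3n - 3(n+12)| / (n+12) = 36/(n+12) < 36/n for every n >= 1.
Given epsilon > 0, choose a positive integer N > 36/epsilon. Then for all n >= N, |a_n - 3| < 36/n <= 36/N < epsilon.
So by the definition of the limit, lim a_n exists and equals 3.

3


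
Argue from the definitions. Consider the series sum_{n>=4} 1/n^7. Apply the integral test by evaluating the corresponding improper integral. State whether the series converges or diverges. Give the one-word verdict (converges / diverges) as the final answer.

Let f(x) = x^(-7). Then f is positive, continuous, and decreasing on [4, infinity), so the integral test applies.
Compute the improper integral int_{4}^infinity f(x) dx:
  antiderivative F(x) = -1/(6*x^6).
  As x -> infinity, F(x) -> 0 (since p = 7 > 1).
  So int = F(infinity) - F(4) = 0 - (-1/24576) = 1/24576.
  Finite, so by the integral test, the series converges.

converges


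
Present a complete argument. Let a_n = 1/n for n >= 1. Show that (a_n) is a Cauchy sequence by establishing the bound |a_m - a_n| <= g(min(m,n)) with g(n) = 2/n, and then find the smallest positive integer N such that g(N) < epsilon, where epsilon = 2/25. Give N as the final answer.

For any m, n >= 1, by the triangle inequality:
|a_m - a_n| = |1/m - 1/n| <= 1/m + 1/n <= 2/min(m,n).
So g(n) = 2/n bounds the Cauchy difference. Since g(n) -> 0, (a_n) is Cauchy.
Now solve g(N) < 2/25: 2/N < 2/25 <=> N > 2 / (2/25) = 25.
The smallest integer strictly greater than 25 is N = 26.
Check: g(26) = 2/26 = 1/13 < 2/25; g(25) = 2/25 >= 2/25. So N = 26.

26


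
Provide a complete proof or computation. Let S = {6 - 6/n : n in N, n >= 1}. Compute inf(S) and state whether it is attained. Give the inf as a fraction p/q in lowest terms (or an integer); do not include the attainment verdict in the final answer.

Analysis:
- Values: 0, 3, 4, 9/2, ... strictly increasing.
- Minimum is 0 (n=1); inf = 0 (attained).
- 6 - 6/n -> 6 from below; sup = 6, not attained.
Conclusion: inf(S) = 0, attained in S.

0


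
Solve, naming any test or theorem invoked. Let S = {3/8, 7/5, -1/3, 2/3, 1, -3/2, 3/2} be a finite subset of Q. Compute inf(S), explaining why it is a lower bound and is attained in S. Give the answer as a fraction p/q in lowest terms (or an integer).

S is finite, so inf(S) = min(S).
Sorted increasing:
-3/2, -1/3, 3/8, 2/3, 1, 7/5, 3/2
The extremum is -3/2.
For every x in S, x >= -3/2. And -3/2 is in S, so it is attained.
Therefore inf(S) = -3/2.

-3/2


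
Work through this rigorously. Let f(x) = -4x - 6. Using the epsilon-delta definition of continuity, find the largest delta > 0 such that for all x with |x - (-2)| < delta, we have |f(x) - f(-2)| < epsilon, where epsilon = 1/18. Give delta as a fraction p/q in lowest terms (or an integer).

We compute f(-2) = -4*(-2) - 6 = 2.
|f(x) - f(-2)| = |-4x - 6 - (2)| = |-4(x - (-2))| = 4|x - (-2)|.
We need 4|x - (-2)| < 1/18, i.e. |x - (-2)| < 1/18 / 4 = 1/72.
So any delta <= 1/72 works. Conversely, if delta > 1/72, then x = -2 + 1/72 satisfies |x - (-2)| = 1/72 < delta but |f(x) - f(-2)| = 4 * 1/72 = 1/18, which is not < 1/18; so no larger delta works.
Hence the largest such delta is 1/72.

1/72


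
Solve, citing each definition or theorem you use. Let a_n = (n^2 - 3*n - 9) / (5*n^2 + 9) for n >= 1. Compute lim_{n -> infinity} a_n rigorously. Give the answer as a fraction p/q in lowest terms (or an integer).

Divide numerator and denominator by n^2, the highest power:
numerator / n^2 = 1 - 3/n - 9/n^2
denominator / n^2 = 5 + 9/n^2
As n -> infinity, all terms of the form c/n^k (k >= 1) tend to 0.
So numerator / n^2 -> 1 and denominator / n^2 -> 5.
Therefore lim a_n = 1/5.

1/5


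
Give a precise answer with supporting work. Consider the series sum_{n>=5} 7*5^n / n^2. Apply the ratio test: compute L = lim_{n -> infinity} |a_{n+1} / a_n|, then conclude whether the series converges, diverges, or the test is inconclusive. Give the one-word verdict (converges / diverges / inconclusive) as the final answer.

Let a_n denote the general term. Form the ratio a_{n+1}/a_n and simplify:
a_{n+1}/a_n = 5*n^2/(n + 1)^2
Take the limit as n -> infinity: L = 5.
Since L = 5 > 1 (or L = infinity), the ratio test implies the series diverges.

diverges


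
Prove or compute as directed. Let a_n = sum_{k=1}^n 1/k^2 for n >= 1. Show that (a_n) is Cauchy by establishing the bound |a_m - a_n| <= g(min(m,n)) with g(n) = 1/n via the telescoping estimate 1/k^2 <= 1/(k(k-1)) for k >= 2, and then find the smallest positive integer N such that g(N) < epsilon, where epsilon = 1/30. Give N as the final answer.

For m > n >= 1: |a_m - a_n| = sum_{k=n+1}^m 1/k^2.
Use 1/k^2 <= 1/(k(k-1)) = 1/(k-1) - 1/k for k >= 2:
sum_{k=n+1}^m 1/k^2 <= sum_{k=n+1}^m (1/(k-1) - 1/k) = 1/n - 1/m <= 1/n.
By symmetry the same bound holds with n,m swapped, so |a_m - a_n| <= 1/min(m,n) = g(min(m,n)). Since g(n) -> 0, (a_n) is Cauchy.
Now solve g(N) < 1/30: 1/N < 1/30 <=> N > 1/(1/30) = 30.
The smallest integer strictly greater than 30 is N = 31.
Check: g(31) = 1/31 < 1/30; g(30) = 1/30 >= 1/30. So N = 31.

31


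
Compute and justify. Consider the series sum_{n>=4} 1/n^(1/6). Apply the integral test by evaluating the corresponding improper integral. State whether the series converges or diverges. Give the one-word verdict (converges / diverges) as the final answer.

Let f(x) = x^(-1/6). Then f is positive, continuous, and decreasing on [4, infinity), so the integral test applies.
Compute the improper integral int_{4}^infinity f(x) dx:
  antiderivative F(x) = 6*x^(5/6)/5.
  As x -> infinity, F(x) -> infinity (since p = 1/6 < 1).
  So the integral diverges. By the integral test, the series diverges.

diverges


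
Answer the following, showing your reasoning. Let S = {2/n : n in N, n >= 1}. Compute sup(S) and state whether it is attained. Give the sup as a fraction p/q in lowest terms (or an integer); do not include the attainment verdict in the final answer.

Analysis:
- Values: 2, 1, 2/3, 1/2, ... strictly decreasing.
- The maximum is 2 (n=1); sup = 2 (attained).
- The set is bounded below by 0; 2/n -> 0 so 0 is the greatest lower bound.
- 0 is not in the set, so inf = 0 is not attained.
Conclusion: sup(S) = 2, attained in S.

2


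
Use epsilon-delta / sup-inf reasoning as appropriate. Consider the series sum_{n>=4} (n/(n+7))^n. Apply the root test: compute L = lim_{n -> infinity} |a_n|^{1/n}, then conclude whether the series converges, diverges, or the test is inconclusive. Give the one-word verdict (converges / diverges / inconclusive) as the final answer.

Let a_n denote the general term. Form |a_n|^(1/n) and simplify:
|a_n|^(1/n) = n/(n + 7)
Take the limit as n -> infinity: L = 1.
Since L = 1, the root test is inconclusive. (In fact a_n = (n/(n+7))^n -> e^(-7) != 0, so the nth-term test shows divergence; but the root test itself gives no conclusion.)

inconclusive


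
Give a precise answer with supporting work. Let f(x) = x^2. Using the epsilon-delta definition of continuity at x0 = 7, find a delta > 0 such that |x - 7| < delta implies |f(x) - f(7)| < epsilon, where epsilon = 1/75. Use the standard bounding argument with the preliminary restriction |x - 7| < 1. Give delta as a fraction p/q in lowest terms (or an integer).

Factor: |x^2 - (7)^2| = |x - 7| * |x + 7|.
Impose |x - 7| < 1 first. Then |x + 7| = |(x - 7) + 2*(7)| <= |x - 7| + 2*|7| < 1 + 14 = 15.
So |x^2 - (7)^2| < delta * 15.
We need delta * 15 <= 1/75, i.e. delta <= 1/75/15 = 1/1125.
Since 1/1125 < 1, this is tighter than 1; take delta = 1/1125.
So delta = 1/1125 works.

1/1125


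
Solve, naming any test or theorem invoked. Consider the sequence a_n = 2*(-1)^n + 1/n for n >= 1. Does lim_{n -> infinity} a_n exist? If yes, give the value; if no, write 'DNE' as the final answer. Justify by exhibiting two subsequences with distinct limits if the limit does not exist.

Examine the behaviour of a_n along subsequences.
a_{2k} = 2 + 1/(2k) -> 2. a_{2k+1} = -2 + 1/(2k+1) -> -2.
Since these two subsequential limits are 2 and -2, distinct, the full sequence cannot converge (a convergent sequence has all subsequences tending to the same limit). So lim a_n does not exist.

DNE


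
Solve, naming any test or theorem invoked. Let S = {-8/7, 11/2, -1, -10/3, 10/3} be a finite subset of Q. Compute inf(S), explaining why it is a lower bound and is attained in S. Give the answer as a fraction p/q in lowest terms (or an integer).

S is finite, so inf(S) = min(S).
Sorted increasing:
-10/3, -8/7, -1, 10/3, 11/2
The extremum is -10/3.
For every x in S, x >= -10/3. And -10/3 is in S, so it is attained.
Therefore inf(S) = -10/3.

-10/3


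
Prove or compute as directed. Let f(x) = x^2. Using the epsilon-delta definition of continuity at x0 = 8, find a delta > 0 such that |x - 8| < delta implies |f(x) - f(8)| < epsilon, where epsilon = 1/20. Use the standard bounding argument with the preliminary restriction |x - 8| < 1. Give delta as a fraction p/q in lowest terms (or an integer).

Factor: |x^2 - (8)^2| = |x - 8| * |x + 8|.
Impose |x - 8| < 1 first. Then |x + 8| = |(x - 8) + 2*(8)| <= |x - 8| + 2*|8| < 1 + 16 = 17.
So |x^2 - (8)^2| < delta * 17.
We need delta * 17 <= 1/20, i.e. delta <= 1/20/17 = 1/340.
Since 1/340 < 1, this is tighter than 1; take delta = 1/340.
So delta = 1/340 works.

1/340


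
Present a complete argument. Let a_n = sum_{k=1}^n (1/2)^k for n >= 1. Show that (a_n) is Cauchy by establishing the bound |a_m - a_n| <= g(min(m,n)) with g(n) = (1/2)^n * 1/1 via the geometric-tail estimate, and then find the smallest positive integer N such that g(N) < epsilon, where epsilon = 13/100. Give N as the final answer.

For m > n >= 1: |a_m - a_n| = sum_{k=n+1}^m (1/2)^k < sum_{k=n+1}^infinity (1/2)^k = (1/2)^(n+1) / (1 - 1/2) = (1/2)^n * (1/2) * (2/1) = (1/2)^n * 1/1.
So g(n) = (1/2)^n / 1. Since g(n) -> 0, (a_n) is Cauchy.
Now solve g(N) < 13/100: (1/2)^N / 1 < 13/100 <=> 2^N > 1 / (1 * 13/100) = 100/13.
Check powers of 2: 2^2 = 4 <= 100/13, 2^3 = 8 > 100/13.
So the smallest such N is 3. Check: g(3) = 1/(1 * 8) = 1/8 < 13/100.

3


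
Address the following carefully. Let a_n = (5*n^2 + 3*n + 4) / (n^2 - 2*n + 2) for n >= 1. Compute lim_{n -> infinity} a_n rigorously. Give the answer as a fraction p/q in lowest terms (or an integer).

Divide numerator and denominator by n^2, the highest power:
numerator / n^2 = 5 + 3/n + 4/n^2
denominator / n^2 = 1 - 2/n + 2/n^2
As n -> infinity, all terms of the form c/n^k (k >= 1) tend to 0.
So numerator / n^2 -> 5 and denominator / n^2 -> 1.
Therefore lim a_n = 5.

5


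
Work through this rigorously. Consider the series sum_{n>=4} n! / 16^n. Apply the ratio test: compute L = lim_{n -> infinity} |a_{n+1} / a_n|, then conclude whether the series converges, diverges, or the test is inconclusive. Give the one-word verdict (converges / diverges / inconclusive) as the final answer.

Let a_n denote the general term. Form the ratio a_{n+1}/a_n and simplify:
a_{n+1}/a_n = n/16 + 1/16
Take the limit as n -> infinity: L = infinity.
Since L = infinity > 1 (or L = infinity), the ratio test implies the series diverges.

diverges


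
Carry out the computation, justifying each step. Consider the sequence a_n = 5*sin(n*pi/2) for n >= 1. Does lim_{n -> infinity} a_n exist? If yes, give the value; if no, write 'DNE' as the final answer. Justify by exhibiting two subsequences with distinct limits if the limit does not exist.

Examine the behaviour of a_n along subsequences.
a_{4k+1} = 5*sin(pi/2 + 2k*pi) = 5 -> 5. a_{4k+3} = 5*sin(3pi/2 + 2k*pi) = -5 -> -5.
Since these two subsequential limits are 5 and -5, distinct, the full sequence cannot converge (a convergent sequence has all subsequences tending to the same limit). So lim a_n does not exist.

DNE


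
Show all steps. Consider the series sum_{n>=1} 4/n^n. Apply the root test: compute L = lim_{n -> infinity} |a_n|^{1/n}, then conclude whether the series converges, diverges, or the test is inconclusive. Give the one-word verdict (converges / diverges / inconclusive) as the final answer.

Let a_n denote the general term. Form |a_n|^(1/n) and simplify:
|a_n|^(1/n) = 2^(2/n)/n
Take the limit as n -> infinity: L = 0.
Since L = 0 < 1, the root test implies convergence.

converges


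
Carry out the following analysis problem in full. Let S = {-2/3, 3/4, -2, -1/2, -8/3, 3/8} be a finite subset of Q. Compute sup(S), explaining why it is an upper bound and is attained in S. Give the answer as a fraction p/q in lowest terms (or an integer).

S is finite, so sup(S) = max(S).
Sorted decreasing:
3/4, 3/8, -1/2, -2/3, -2, -8/3
The extremum is 3/4.
For every x in S, x <= 3/4. And 3/4 is in S, so it is attained.
Therefore sup(S) = 3/4.

3/4


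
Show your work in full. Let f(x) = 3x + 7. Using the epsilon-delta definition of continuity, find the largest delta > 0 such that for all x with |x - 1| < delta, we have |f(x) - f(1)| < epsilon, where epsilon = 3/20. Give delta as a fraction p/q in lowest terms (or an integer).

We compute f(1) = 3*(1) + 7 = 10.
|f(x) - f(1)| = |3x + 7 - (10)| = |3(x - 1)| = 3|x - 1|.
We need 3|x - 1| < 3/20, i.e. |x - 1| < 3/20 / 3 = 1/20.
So any delta <= 1/20 works. Conversely, if delta > 1/20, then x = 1 + 1/20 satisfies |x - 1| = 1/20 < delta but |f(x) - f(1)| = 3 * 1/20 = 3/20, which is not < 3/20; so no larger delta works.
Hence the largest such delta is 1/20.

1/20


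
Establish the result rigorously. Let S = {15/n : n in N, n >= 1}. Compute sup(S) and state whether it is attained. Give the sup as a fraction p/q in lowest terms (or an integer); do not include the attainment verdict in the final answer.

Analysis:
- Values: 15, 15/2, 5, 15/4, ... strictly decreasing.
- The maximum is 15 (n=1); sup = 15 (attained).
- The set is bounded below by 0; 15/n -> 0 so 0 is the greatest lower bound.
- 0 is not in the set, so inf = 0 is not attained.
Conclusion: sup(S) = 15, attained in S.

15


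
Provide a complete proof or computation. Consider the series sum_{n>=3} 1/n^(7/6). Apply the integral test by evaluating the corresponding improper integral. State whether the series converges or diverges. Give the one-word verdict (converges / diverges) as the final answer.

Let f(x) = x^(-7/6). Then f is positive, continuous, and decreasing on [3, infinity), so the integral test applies.
Compute the improper integral int_{3}^infinity f(x) dx:
  antiderivative F(x) = -6/x^(1/6).
  As x -> infinity, F(x) -> 0 (since p = 7/6 > 1).
  So int = F(infinity) - F(3) = 0 - (-2*3^(5/6)) = 2*3^(5/6).
  Finite, so by the integral test, the series converges.

converges


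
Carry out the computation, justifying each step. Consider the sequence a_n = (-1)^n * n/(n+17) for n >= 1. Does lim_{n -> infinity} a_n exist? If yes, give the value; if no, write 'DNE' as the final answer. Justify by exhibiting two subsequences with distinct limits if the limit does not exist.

Examine the behaviour of a_n along subsequences.
a_{2k} = 2k/(2k+17) -> 1. a_{2k+1} = -(2k+1)/(2k+18) -> -1.
Since these two subsequential limits are 1 and -1, distinct, the full sequence cannot converge (a convergent sequence has all subsequences tending to the same limit). So lim a_n does not exist.

DNE


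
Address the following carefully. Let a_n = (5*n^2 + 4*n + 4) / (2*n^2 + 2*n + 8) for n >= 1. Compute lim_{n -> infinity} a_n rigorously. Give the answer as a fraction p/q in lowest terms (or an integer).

Divide numerator and denominator by n^2, the highest power:
numerator / n^2 = 5 + 4/n + 4/n^2
denominator / n^2 = 2 + 2/n + 8/n^2
As n -> infinity, all terms of the form c/n^k (k >= 1) tend to 0.
So numerator / n^2 -> 5 and denominator / n^2 -> 2.
Therefore lim a_n = 5/2.

5/2


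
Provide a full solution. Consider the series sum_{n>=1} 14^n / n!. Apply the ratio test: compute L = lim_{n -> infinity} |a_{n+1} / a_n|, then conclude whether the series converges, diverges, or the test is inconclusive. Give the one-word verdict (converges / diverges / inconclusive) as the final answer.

Let a_n denote the general term. Form the ratio a_{n+1}/a_n and simplify:
a_{n+1}/a_n = 14/(n + 1)
Take the limit as n -> infinity: L = 0.
Since L = 0 < 1, the ratio test implies the series converges.

converges


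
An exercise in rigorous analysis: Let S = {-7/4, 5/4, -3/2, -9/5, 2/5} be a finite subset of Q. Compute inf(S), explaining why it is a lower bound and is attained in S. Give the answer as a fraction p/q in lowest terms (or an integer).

S is finite, so inf(S) = min(S).
Sorted increasing:
-9/5, -7/4, -3/2, 2/5, 5/4
The extremum is -9/5.
For every x in S, x >= -9/5. And -9/5 is in S, so it is attained.
Therefore inf(S) = -9/5.

-9/5


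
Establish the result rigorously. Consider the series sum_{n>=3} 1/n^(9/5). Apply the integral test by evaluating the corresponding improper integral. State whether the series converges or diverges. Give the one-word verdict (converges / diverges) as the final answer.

Let f(x) = x^(-9/5). Then f is positive, continuous, and decreasing on [3, infinity), so the integral test applies.
Compute the improper integral int_{3}^infinity f(x) dx:
  antiderivative F(x) = -5/(4*x^(4/5)).
  As x -> infinity, F(x) -> 0 (since p = 9/5 > 1).
  So int = F(infinity) - F(3) = 0 - (-5*3^(1/5)/12) = 5*3^(1/5)/12.
  Finite, so by the integral test, the series converges.

converges


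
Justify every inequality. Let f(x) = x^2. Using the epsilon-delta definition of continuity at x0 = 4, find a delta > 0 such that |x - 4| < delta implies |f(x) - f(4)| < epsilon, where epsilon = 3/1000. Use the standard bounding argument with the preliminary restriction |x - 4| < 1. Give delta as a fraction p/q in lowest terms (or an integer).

Factor: |x^2 - (4)^2| = |x - 4| * |x + 4|.
Impose |x - 4| < 1 first. Then |x + 4| = |(x - 4) + 2*(4)| <= |x - 4| + 2*|4| < 1 + 8 = 9.
So |x^2 - (4)^2| < delta * 9.
We need delta * 9 <= 3/1000, i.e. delta <= 3/1000/9 = 1/3000.
Since 1/3000 < 1, this is tighter than 1; take delta = 1/3000.
So delta = 1/3000 works.

1/3000


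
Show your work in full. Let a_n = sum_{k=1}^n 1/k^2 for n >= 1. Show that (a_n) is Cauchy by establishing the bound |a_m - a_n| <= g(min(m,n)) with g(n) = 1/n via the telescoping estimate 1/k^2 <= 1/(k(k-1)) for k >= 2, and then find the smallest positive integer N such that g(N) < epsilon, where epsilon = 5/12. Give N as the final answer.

For m > n >= 1: |a_m - a_n| = sum_{k=n+1}^m 1/k^2.
Use 1/k^2 <= 1/(k(k-1)) = 1/(k-1) - 1/k for k >= 2:
sum_{k=n+1}^m 1/k^2 <= sum_{k=n+1}^m (1/(k-1) - 1/k) = 1/n - 1/m <= 1/n.
By symmetry the same bound holds with n,m swapped, so |a_m - a_n| <= 1/min(m,n) = g(min(m,n)). Since g(n) -> 0, (a_n) is Cauchy.
Now solve g(N) < 5/12: 1/N < 5/12 <=> N > 1/(5/12) = 12/5.
The smallest integer strictly greater than 12/5 is N = 3.
Check: g(3) = 1/3 < 5/12; g(2) = 1/2 >= 5/12. So N = 3.

3


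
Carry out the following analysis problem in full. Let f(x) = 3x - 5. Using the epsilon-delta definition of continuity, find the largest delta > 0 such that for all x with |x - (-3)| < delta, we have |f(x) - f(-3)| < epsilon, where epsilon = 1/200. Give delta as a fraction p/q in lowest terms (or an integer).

We compute f(-3) = 3*(-3) - 5 = -14.
|f(x) - f(-3)| = |3x - 5 - (-14)| = |3(x - (-3))| = 3|x - (-3)|.
We need 3|x - (-3)| < 1/200, i.e. |x - (-3)| < 1/200 / 3 = 1/600.
So any delta <= 1/600 works. Conversely, if delta > 1/600, then x = -3 + 1/600 satisfies |x - (-3)| = 1/600 < delta but |f(x) - f(-3)| = 3 * 1/600 = 1/200, which is not < 1/200; so no larger delta works.
Hence the largest such delta is 1/600.

1/600


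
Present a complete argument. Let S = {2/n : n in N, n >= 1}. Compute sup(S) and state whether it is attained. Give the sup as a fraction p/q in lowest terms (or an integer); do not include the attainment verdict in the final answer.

Analysis:
- Values: 2, 1, 2/3, 1/2, ... strictly decreasing.
- The maximum is 2 (n=1); sup = 2 (attained).
- The set is bounded below by 0; 2/n -> 0 so 0 is the greatest lower bound.
- 0 is not in the set, so inf = 0 is not attained.
Conclusion: sup(S) = 2, attained in S.

2


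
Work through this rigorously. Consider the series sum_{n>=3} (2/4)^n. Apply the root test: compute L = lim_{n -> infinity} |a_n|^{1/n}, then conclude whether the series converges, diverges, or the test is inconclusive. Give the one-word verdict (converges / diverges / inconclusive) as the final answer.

Let a_n denote the general term. Form |a_n|^(1/n) and simplify:
|a_n|^(1/n) = 1/2
Take the limit as n -> infinity: L = 1/2.
Since L = 1/2 < 1, the root test implies convergence.

converges


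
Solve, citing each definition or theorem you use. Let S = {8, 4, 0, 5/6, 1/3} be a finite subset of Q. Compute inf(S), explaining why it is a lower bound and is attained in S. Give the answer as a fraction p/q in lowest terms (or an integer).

S is finite, so inf(S) = min(S).
Sorted increasing:
0, 1/3, 5/6, 4, 8
The extremum is 0.
For every x in S, x >= 0. And 0 is in S, so it is attained.
Therefore inf(S) = 0.

0


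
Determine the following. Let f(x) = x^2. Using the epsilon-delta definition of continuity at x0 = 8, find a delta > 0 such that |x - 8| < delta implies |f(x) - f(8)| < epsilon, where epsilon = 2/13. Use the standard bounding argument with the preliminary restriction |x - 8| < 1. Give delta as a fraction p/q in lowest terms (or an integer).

Factor: |x^2 - (8)^2| = |x - 8| * |x + 8|.
Impose |x - 8| < 1 first. Then |x + 8| = |(x - 8) + 2*(8)| <= |x - 8| + 2*|8| < 1 + 16 = 17.
So |x^2 - (8)^2| < delta * 17.
We need delta * 17 <= 2/13, i.e. delta <= 2/13/17 = 2/221.
Since 2/221 < 1, this is tighter than 1; take delta = 2/221.
So delta = 2/221 works.

2/221
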